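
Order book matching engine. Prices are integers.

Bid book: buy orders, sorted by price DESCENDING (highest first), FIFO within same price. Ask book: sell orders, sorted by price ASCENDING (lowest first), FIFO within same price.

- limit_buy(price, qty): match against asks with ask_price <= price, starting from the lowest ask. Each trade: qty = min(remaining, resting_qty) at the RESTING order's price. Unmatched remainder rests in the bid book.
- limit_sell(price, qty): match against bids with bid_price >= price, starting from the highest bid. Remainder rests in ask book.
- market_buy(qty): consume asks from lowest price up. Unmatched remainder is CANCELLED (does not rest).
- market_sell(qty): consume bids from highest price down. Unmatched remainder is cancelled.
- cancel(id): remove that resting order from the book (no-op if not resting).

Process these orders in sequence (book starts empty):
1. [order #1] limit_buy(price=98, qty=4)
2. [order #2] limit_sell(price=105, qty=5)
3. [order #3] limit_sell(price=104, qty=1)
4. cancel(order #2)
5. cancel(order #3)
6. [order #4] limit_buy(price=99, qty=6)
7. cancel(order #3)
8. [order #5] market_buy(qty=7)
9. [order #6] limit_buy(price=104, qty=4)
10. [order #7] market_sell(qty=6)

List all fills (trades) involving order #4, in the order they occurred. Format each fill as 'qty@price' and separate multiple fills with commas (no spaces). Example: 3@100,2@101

After op 1 [order #1] limit_buy(price=98, qty=4): fills=none; bids=[#1:4@98] asks=[-]
After op 2 [order #2] limit_sell(price=105, qty=5): fills=none; bids=[#1:4@98] asks=[#2:5@105]
After op 3 [order #3] limit_sell(price=104, qty=1): fills=none; bids=[#1:4@98] asks=[#3:1@104 #2:5@105]
After op 4 cancel(order #2): fills=none; bids=[#1:4@98] asks=[#3:1@104]
After op 5 cancel(order #3): fills=none; bids=[#1:4@98] asks=[-]
After op 6 [order #4] limit_buy(price=99, qty=6): fills=none; bids=[#4:6@99 #1:4@98] asks=[-]
After op 7 cancel(order #3): fills=none; bids=[#4:6@99 #1:4@98] asks=[-]
After op 8 [order #5] market_buy(qty=7): fills=none; bids=[#4:6@99 #1:4@98] asks=[-]
After op 9 [order #6] limit_buy(price=104, qty=4): fills=none; bids=[#6:4@104 #4:6@99 #1:4@98] asks=[-]
After op 10 [order #7] market_sell(qty=6): fills=#6x#7:4@104 #4x#7:2@99; bids=[#4:4@99 #1:4@98] asks=[-]

Answer: 2@99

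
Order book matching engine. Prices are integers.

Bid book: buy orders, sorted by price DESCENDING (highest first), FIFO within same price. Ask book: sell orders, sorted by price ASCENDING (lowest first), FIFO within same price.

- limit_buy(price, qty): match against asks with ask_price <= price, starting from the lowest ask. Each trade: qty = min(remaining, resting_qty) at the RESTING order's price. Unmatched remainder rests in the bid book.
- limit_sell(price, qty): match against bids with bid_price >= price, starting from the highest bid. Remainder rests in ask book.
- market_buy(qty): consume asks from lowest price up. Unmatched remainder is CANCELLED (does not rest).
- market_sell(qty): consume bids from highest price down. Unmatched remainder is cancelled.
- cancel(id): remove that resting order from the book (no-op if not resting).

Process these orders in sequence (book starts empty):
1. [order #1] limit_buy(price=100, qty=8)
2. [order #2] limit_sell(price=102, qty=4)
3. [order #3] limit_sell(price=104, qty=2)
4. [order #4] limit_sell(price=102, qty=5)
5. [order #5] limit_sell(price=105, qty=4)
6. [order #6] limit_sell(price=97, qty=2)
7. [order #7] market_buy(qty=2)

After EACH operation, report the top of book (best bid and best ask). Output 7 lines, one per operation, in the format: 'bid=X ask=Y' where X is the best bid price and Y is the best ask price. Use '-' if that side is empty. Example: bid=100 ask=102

After op 1 [order #1] limit_buy(price=100, qty=8): fills=none; bids=[#1:8@100] asks=[-]
After op 2 [order #2] limit_sell(price=102, qty=4): fills=none; bids=[#1:8@100] asks=[#2:4@102]
After op 3 [order #3] limit_sell(price=104, qty=2): fills=none; bids=[#1:8@100] asks=[#2:4@102 #3:2@104]
After op 4 [order #4] limit_sell(price=102, qty=5): fills=none; bids=[#1:8@100] asks=[#2:4@102 #4:5@102 #3:2@104]
After op 5 [order #5] limit_sell(price=105, qty=4): fills=none; bids=[#1:8@100] asks=[#2:4@102 #4:5@102 #3:2@104 #5:4@105]
After op 6 [order #6] limit_sell(price=97, qty=2): fills=#1x#6:2@100; bids=[#1:6@100] asks=[#2:4@102 #4:5@102 #3:2@104 #5:4@105]
After op 7 [order #7] market_buy(qty=2): fills=#7x#2:2@102; bids=[#1:6@100] asks=[#2:2@102 #4:5@102 #3:2@104 #5:4@105]

Answer: bid=100 ask=-
bid=100 ask=102
bid=100 ask=102
bid=100 ask=102
bid=100 ask=102
bid=100 ask=102
bid=100 ask=102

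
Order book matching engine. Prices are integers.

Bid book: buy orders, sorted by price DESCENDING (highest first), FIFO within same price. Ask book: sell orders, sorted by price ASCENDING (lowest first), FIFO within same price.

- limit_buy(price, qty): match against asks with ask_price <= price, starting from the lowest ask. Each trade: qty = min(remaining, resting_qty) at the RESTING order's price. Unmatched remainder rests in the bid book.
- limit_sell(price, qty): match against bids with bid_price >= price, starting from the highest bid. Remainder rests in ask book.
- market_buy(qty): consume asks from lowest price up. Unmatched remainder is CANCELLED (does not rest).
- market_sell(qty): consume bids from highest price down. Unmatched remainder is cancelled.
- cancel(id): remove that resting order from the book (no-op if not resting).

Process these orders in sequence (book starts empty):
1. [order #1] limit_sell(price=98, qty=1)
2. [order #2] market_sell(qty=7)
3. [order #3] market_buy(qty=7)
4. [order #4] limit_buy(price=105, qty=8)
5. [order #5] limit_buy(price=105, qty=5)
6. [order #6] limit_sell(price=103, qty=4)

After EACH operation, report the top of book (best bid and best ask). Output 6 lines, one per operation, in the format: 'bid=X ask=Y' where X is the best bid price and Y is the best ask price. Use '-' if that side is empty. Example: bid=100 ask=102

After op 1 [order #1] limit_sell(price=98, qty=1): fills=none; bids=[-] asks=[#1:1@98]
After op 2 [order #2] market_sell(qty=7): fills=none; bids=[-] asks=[#1:1@98]
After op 3 [order #3] market_buy(qty=7): fills=#3x#1:1@98; bids=[-] asks=[-]
After op 4 [order #4] limit_buy(price=105, qty=8): fills=none; bids=[#4:8@105] asks=[-]
After op 5 [order #5] limit_buy(price=105, qty=5): fills=none; bids=[#4:8@105 #5:5@105] asks=[-]
After op 6 [order #6] limit_sell(price=103, qty=4): fills=#4x#6:4@105; bids=[#4:4@105 #5:5@105] asks=[-]

Answer: bid=- ask=98
bid=- ask=98
bid=- ask=-
bid=105 ask=-
bid=105 ask=-
bid=105 ask=-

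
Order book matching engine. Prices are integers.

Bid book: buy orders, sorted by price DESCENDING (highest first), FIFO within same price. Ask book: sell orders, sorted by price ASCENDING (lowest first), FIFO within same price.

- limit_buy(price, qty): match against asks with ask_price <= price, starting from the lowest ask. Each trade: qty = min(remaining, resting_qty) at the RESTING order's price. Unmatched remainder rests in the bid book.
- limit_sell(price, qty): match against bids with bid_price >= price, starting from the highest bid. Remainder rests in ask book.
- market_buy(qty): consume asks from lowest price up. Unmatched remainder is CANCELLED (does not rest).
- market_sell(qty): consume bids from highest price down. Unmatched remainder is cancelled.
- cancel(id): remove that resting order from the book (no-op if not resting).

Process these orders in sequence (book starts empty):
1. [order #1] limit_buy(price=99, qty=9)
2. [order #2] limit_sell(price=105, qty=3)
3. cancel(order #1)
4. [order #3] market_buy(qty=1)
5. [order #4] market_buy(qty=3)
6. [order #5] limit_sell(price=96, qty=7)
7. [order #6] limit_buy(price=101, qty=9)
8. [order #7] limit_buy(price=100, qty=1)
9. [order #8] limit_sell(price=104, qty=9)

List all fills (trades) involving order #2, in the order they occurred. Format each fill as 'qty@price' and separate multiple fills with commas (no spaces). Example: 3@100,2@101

After op 1 [order #1] limit_buy(price=99, qty=9): fills=none; bids=[#1:9@99] asks=[-]
After op 2 [order #2] limit_sell(price=105, qty=3): fills=none; bids=[#1:9@99] asks=[#2:3@105]
After op 3 cancel(order #1): fills=none; bids=[-] asks=[#2:3@105]
After op 4 [order #3] market_buy(qty=1): fills=#3x#2:1@105; bids=[-] asks=[#2:2@105]
After op 5 [order #4] market_buy(qty=3): fills=#4x#2:2@105; bids=[-] asks=[-]
After op 6 [order #5] limit_sell(price=96, qty=7): fills=none; bids=[-] asks=[#5:7@96]
After op 7 [order #6] limit_buy(price=101, qty=9): fills=#6x#5:7@96; bids=[#6:2@101] asks=[-]
After op 8 [order #7] limit_buy(price=100, qty=1): fills=none; bids=[#6:2@101 #7:1@100] asks=[-]
After op 9 [order #8] limit_sell(price=104, qty=9): fills=none; bids=[#6:2@101 #7:1@100] asks=[#8:9@104]

Answer: 1@105,2@105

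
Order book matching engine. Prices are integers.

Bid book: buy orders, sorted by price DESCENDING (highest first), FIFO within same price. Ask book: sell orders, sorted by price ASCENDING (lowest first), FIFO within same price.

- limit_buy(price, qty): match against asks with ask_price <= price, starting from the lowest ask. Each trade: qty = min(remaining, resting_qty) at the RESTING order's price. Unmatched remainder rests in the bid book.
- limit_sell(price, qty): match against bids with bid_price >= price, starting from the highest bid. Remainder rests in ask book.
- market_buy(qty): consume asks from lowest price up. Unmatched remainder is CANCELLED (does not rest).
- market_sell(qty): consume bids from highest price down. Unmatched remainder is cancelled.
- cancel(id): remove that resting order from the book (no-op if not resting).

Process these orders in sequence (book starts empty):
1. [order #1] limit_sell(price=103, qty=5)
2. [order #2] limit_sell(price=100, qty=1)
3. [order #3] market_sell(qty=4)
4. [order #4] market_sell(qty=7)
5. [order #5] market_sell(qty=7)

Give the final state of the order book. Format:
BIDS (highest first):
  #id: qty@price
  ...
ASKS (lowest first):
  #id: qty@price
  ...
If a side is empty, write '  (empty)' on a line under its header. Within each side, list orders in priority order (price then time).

After op 1 [order #1] limit_sell(price=103, qty=5): fills=none; bids=[-] asks=[#1:5@103]
After op 2 [order #2] limit_sell(price=100, qty=1): fills=none; bids=[-] asks=[#2:1@100 #1:5@103]
After op 3 [order #3] market_sell(qty=4): fills=none; bids=[-] asks=[#2:1@100 #1:5@103]
After op 4 [order #4] market_sell(qty=7): fills=none; bids=[-] asks=[#2:1@100 #1:5@103]
After op 5 [order #5] market_sell(qty=7): fills=none; bids=[-] asks=[#2:1@100 #1:5@103]

Answer: BIDS (highest first):
  (empty)
ASKS (lowest first):
  #2: 1@100
  #1: 5@103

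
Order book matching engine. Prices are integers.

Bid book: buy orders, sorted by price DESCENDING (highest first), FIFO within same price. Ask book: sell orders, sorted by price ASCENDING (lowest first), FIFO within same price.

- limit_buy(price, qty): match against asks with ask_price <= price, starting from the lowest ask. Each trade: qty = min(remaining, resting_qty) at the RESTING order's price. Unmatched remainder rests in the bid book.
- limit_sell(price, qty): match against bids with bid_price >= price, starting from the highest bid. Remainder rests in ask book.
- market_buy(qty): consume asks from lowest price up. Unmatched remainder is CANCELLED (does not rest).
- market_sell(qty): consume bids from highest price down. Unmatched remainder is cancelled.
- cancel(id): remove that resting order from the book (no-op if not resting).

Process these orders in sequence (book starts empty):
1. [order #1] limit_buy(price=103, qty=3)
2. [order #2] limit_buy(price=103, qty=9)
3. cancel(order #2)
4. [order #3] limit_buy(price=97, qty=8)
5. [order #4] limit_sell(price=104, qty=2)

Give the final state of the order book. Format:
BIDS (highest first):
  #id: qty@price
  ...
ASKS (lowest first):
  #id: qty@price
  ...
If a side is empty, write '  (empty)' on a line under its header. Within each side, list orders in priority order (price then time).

After op 1 [order #1] limit_buy(price=103, qty=3): fills=none; bids=[#1:3@103] asks=[-]
After op 2 [order #2] limit_buy(price=103, qty=9): fills=none; bids=[#1:3@103 #2:9@103] asks=[-]
After op 3 cancel(order #2): fills=none; bids=[#1:3@103] asks=[-]
After op 4 [order #3] limit_buy(price=97, qty=8): fills=none; bids=[#1:3@103 #3:8@97] asks=[-]
After op 5 [order #4] limit_sell(price=104, qty=2): fills=none; bids=[#1:3@103 #3:8@97] asks=[#4:2@104]

Answer: BIDS (highest first):
  #1: 3@103
  #3: 8@97
ASKS (lowest first):
  #4: 2@104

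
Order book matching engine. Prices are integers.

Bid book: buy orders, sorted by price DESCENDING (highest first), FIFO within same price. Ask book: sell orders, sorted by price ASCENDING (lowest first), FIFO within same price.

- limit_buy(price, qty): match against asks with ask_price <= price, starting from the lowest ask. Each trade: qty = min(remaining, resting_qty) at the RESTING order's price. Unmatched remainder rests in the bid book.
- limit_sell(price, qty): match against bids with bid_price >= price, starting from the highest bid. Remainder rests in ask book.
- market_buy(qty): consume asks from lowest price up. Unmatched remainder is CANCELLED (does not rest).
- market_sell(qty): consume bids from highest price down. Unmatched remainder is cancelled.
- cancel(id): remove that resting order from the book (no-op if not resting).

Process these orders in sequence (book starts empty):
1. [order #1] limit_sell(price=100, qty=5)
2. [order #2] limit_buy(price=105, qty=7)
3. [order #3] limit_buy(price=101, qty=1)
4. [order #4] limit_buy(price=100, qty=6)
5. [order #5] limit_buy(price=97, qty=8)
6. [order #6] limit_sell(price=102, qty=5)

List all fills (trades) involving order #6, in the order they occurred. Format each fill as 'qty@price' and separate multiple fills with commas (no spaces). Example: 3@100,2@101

After op 1 [order #1] limit_sell(price=100, qty=5): fills=none; bids=[-] asks=[#1:5@100]
After op 2 [order #2] limit_buy(price=105, qty=7): fills=#2x#1:5@100; bids=[#2:2@105] asks=[-]
After op 3 [order #3] limit_buy(price=101, qty=1): fills=none; bids=[#2:2@105 #3:1@101] asks=[-]
After op 4 [order #4] limit_buy(price=100, qty=6): fills=none; bids=[#2:2@105 #3:1@101 #4:6@100] asks=[-]
After op 5 [order #5] limit_buy(price=97, qty=8): fills=none; bids=[#2:2@105 #3:1@101 #4:6@100 #5:8@97] asks=[-]
After op 6 [order #6] limit_sell(price=102, qty=5): fills=#2x#6:2@105; bids=[#3:1@101 #4:6@100 #5:8@97] asks=[#6:3@102]

Answer: 2@105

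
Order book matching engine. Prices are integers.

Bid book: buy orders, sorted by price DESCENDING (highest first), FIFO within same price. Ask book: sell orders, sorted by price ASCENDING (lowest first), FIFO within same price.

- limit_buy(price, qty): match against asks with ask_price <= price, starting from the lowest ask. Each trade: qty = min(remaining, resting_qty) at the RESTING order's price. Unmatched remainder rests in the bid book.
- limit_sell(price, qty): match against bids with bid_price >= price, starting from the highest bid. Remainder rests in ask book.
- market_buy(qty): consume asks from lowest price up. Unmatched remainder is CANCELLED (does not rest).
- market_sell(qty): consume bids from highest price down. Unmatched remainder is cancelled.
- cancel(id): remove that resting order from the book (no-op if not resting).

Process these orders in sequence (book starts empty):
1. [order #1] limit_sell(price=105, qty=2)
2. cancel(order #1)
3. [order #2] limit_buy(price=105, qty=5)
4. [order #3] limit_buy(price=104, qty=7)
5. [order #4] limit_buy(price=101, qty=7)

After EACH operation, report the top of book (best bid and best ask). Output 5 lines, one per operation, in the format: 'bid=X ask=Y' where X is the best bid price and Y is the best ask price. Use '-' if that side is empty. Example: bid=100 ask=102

After op 1 [order #1] limit_sell(price=105, qty=2): fills=none; bids=[-] asks=[#1:2@105]
After op 2 cancel(order #1): fills=none; bids=[-] asks=[-]
After op 3 [order #2] limit_buy(price=105, qty=5): fills=none; bids=[#2:5@105] asks=[-]
After op 4 [order #3] limit_buy(price=104, qty=7): fills=none; bids=[#2:5@105 #3:7@104] asks=[-]
After op 5 [order #4] limit_buy(price=101, qty=7): fills=none; bids=[#2:5@105 #3:7@104 #4:7@101] asks=[-]

Answer: bid=- ask=105
bid=- ask=-
bid=105 ask=-
bid=105 ask=-
bid=105 ask=-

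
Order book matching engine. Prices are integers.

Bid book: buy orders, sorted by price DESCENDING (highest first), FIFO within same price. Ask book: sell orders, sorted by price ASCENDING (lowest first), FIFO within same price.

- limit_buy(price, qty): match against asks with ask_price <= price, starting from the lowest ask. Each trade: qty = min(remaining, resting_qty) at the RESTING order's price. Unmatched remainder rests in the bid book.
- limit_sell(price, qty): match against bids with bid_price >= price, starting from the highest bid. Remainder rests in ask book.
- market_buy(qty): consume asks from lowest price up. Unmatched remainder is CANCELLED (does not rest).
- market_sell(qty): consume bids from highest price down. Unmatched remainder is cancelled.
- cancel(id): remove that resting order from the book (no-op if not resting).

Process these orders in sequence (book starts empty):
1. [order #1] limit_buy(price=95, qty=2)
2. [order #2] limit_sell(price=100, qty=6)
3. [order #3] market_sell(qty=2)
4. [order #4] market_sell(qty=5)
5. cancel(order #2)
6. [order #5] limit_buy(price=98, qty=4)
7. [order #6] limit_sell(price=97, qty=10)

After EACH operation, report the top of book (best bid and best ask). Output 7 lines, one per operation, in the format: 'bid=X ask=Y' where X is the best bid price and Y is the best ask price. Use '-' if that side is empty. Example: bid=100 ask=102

After op 1 [order #1] limit_buy(price=95, qty=2): fills=none; bids=[#1:2@95] asks=[-]
After op 2 [order #2] limit_sell(price=100, qty=6): fills=none; bids=[#1:2@95] asks=[#2:6@100]
After op 3 [order #3] market_sell(qty=2): fills=#1x#3:2@95; bids=[-] asks=[#2:6@100]
After op 4 [order #4] market_sell(qty=5): fills=none; bids=[-] asks=[#2:6@100]
After op 5 cancel(order #2): fills=none; bids=[-] asks=[-]
After op 6 [order #5] limit_buy(price=98, qty=4): fills=none; bids=[#5:4@98] asks=[-]
After op 7 [order #6] limit_sell(price=97, qty=10): fills=#5x#6:4@98; bids=[-] asks=[#6:6@97]

Answer: bid=95 ask=-
bid=95 ask=100
bid=- ask=100
bid=- ask=100
bid=- ask=-
bid=98 ask=-
bid=- ask=97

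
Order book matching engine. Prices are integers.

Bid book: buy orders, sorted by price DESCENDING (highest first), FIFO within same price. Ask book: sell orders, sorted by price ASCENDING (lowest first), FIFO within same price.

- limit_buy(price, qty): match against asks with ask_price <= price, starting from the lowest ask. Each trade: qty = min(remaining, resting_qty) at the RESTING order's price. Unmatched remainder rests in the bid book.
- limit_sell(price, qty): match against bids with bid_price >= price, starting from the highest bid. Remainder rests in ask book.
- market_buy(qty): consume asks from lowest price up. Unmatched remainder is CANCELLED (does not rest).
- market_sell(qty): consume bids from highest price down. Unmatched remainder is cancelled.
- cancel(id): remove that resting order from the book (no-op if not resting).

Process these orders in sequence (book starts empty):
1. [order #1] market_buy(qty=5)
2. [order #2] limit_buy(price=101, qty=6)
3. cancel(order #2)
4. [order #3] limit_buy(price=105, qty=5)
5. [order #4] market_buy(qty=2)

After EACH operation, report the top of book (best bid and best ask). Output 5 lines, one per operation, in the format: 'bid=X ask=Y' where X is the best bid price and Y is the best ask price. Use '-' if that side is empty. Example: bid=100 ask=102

After op 1 [order #1] market_buy(qty=5): fills=none; bids=[-] asks=[-]
After op 2 [order #2] limit_buy(price=101, qty=6): fills=none; bids=[#2:6@101] asks=[-]
After op 3 cancel(order #2): fills=none; bids=[-] asks=[-]
After op 4 [order #3] limit_buy(price=105, qty=5): fills=none; bids=[#3:5@105] asks=[-]
After op 5 [order #4] market_buy(qty=2): fills=none; bids=[#3:5@105] asks=[-]

Answer: bid=- ask=-
bid=101 ask=-
bid=- ask=-
bid=105 ask=-
bid=105 ask=-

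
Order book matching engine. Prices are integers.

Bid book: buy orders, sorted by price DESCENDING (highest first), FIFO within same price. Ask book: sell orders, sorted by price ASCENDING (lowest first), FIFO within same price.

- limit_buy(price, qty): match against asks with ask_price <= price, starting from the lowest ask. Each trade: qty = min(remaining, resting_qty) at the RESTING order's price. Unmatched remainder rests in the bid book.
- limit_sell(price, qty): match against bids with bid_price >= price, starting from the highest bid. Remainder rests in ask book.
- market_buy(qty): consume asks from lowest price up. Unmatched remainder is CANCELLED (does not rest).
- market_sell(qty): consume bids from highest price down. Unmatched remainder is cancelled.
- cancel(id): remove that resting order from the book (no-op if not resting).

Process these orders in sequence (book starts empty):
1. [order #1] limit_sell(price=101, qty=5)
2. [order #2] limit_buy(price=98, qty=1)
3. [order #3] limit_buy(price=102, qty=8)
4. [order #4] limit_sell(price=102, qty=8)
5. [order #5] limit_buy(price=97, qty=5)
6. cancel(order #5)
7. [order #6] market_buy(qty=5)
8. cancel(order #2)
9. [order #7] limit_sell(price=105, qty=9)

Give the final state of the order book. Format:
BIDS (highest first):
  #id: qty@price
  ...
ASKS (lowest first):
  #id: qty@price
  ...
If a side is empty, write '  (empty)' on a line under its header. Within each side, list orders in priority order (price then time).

After op 1 [order #1] limit_sell(price=101, qty=5): fills=none; bids=[-] asks=[#1:5@101]
After op 2 [order #2] limit_buy(price=98, qty=1): fills=none; bids=[#2:1@98] asks=[#1:5@101]
After op 3 [order #3] limit_buy(price=102, qty=8): fills=#3x#1:5@101; bids=[#3:3@102 #2:1@98] asks=[-]
After op 4 [order #4] limit_sell(price=102, qty=8): fills=#3x#4:3@102; bids=[#2:1@98] asks=[#4:5@102]
After op 5 [order #5] limit_buy(price=97, qty=5): fills=none; bids=[#2:1@98 #5:5@97] asks=[#4:5@102]
After op 6 cancel(order #5): fills=none; bids=[#2:1@98] asks=[#4:5@102]
After op 7 [order #6] market_buy(qty=5): fills=#6x#4:5@102; bids=[#2:1@98] asks=[-]
After op 8 cancel(order #2): fills=none; bids=[-] asks=[-]
After op 9 [order #7] limit_sell(price=105, qty=9): fills=none; bids=[-] asks=[#7:9@105]

Answer: BIDS (highest first):
  (empty)
ASKS (lowest first):
  #7: 9@105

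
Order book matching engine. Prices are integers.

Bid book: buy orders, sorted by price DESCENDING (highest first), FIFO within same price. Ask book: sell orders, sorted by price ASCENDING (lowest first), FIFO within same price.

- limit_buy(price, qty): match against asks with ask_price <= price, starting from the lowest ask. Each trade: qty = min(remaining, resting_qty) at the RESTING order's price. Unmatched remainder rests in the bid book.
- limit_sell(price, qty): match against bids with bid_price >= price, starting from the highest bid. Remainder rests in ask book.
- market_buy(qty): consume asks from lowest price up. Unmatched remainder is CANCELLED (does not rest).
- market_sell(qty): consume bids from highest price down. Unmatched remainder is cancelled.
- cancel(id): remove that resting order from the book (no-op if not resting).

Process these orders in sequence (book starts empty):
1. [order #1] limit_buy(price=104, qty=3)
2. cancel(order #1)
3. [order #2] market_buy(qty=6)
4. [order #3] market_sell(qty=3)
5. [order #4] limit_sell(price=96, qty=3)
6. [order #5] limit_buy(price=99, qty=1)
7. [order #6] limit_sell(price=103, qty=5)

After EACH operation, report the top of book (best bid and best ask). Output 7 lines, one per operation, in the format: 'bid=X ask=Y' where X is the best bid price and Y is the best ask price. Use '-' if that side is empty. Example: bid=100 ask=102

Answer: bid=104 ask=-
bid=- ask=-
bid=- ask=-
bid=- ask=-
bid=- ask=96
bid=- ask=96
bid=- ask=96

Derivation:
After op 1 [order #1] limit_buy(price=104, qty=3): fills=none; bids=[#1:3@104] asks=[-]
After op 2 cancel(order #1): fills=none; bids=[-] asks=[-]
After op 3 [order #2] market_buy(qty=6): fills=none; bids=[-] asks=[-]
After op 4 [order #3] market_sell(qty=3): fills=none; bids=[-] asks=[-]
After op 5 [order #4] limit_sell(price=96, qty=3): fills=none; bids=[-] asks=[#4:3@96]
After op 6 [order #5] limit_buy(price=99, qty=1): fills=#5x#4:1@96; bids=[-] asks=[#4:2@96]
After op 7 [order #6] limit_sell(price=103, qty=5): fills=none; bids=[-] asks=[#4:2@96 #6:5@103]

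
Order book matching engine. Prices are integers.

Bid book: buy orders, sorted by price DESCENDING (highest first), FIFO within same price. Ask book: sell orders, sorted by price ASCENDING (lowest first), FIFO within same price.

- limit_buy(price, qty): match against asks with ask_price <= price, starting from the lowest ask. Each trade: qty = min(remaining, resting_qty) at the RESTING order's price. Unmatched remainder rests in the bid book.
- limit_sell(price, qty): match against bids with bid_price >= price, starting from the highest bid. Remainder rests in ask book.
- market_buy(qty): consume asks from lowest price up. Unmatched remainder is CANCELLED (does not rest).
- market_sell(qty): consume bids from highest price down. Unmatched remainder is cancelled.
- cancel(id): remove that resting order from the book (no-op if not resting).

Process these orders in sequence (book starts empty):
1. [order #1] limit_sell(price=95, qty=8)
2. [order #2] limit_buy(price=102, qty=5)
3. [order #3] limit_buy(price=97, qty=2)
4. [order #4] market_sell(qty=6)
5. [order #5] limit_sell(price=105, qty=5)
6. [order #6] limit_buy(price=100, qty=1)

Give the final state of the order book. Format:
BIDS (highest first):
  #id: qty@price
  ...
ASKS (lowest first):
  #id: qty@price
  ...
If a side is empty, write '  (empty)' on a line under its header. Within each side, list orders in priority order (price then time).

After op 1 [order #1] limit_sell(price=95, qty=8): fills=none; bids=[-] asks=[#1:8@95]
After op 2 [order #2] limit_buy(price=102, qty=5): fills=#2x#1:5@95; bids=[-] asks=[#1:3@95]
After op 3 [order #3] limit_buy(price=97, qty=2): fills=#3x#1:2@95; bids=[-] asks=[#1:1@95]
After op 4 [order #4] market_sell(qty=6): fills=none; bids=[-] asks=[#1:1@95]
After op 5 [order #5] limit_sell(price=105, qty=5): fills=none; bids=[-] asks=[#1:1@95 #5:5@105]
After op 6 [order #6] limit_buy(price=100, qty=1): fills=#6x#1:1@95; bids=[-] asks=[#5:5@105]

Answer: BIDS (highest first):
  (empty)
ASKS (lowest first):
  #5: 5@105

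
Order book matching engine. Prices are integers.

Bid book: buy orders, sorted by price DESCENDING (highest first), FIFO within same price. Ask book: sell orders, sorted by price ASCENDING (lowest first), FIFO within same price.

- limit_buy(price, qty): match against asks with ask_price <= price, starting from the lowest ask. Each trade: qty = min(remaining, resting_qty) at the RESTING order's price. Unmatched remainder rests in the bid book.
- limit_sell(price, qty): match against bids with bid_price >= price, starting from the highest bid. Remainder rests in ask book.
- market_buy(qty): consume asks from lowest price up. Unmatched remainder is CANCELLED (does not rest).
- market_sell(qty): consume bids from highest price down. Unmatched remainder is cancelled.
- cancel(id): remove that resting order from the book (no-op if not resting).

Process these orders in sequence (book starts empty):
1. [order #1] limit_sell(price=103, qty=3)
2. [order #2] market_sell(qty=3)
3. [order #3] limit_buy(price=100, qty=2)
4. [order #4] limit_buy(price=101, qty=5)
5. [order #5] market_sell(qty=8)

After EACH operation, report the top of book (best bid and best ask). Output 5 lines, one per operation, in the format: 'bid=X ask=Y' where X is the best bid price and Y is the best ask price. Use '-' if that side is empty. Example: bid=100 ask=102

Answer: bid=- ask=103
bid=- ask=103
bid=100 ask=103
bid=101 ask=103
bid=- ask=103

Derivation:
After op 1 [order #1] limit_sell(price=103, qty=3): fills=none; bids=[-] asks=[#1:3@103]
After op 2 [order #2] market_sell(qty=3): fills=none; bids=[-] asks=[#1:3@103]
After op 3 [order #3] limit_buy(price=100, qty=2): fills=none; bids=[#3:2@100] asks=[#1:3@103]
After op 4 [order #4] limit_buy(price=101, qty=5): fills=none; bids=[#4:5@101 #3:2@100] asks=[#1:3@103]
After op 5 [order #5] market_sell(qty=8): fills=#4x#5:5@101 #3x#5:2@100; bids=[-] asks=[#1:3@103]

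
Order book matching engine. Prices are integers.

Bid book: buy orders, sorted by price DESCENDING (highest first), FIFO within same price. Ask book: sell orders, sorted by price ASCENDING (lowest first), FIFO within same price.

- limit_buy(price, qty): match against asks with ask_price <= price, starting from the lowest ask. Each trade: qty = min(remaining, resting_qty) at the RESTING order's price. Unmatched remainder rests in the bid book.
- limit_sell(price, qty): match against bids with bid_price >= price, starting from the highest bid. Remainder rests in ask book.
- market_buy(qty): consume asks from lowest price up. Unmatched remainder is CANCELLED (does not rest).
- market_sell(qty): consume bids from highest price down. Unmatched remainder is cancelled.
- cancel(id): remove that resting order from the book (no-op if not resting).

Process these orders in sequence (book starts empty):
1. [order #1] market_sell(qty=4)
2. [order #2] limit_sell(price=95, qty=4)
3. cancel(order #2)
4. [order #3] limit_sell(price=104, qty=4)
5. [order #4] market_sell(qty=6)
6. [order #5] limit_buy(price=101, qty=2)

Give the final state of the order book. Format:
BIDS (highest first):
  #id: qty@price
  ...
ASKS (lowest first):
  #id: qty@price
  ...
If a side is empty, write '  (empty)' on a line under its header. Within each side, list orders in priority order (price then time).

Answer: BIDS (highest first):
  #5: 2@101
ASKS (lowest first):
  #3: 4@104

Derivation:
After op 1 [order #1] market_sell(qty=4): fills=none; bids=[-] asks=[-]
After op 2 [order #2] limit_sell(price=95, qty=4): fills=none; bids=[-] asks=[#2:4@95]
After op 3 cancel(order #2): fills=none; bids=[-] asks=[-]
After op 4 [order #3] limit_sell(price=104, qty=4): fills=none; bids=[-] asks=[#3:4@104]
After op 5 [order #4] market_sell(qty=6): fills=none; bids=[-] asks=[#3:4@104]
After op 6 [order #5] limit_buy(price=101, qty=2): fills=none; bids=[#5:2@101] asks=[#3:4@104]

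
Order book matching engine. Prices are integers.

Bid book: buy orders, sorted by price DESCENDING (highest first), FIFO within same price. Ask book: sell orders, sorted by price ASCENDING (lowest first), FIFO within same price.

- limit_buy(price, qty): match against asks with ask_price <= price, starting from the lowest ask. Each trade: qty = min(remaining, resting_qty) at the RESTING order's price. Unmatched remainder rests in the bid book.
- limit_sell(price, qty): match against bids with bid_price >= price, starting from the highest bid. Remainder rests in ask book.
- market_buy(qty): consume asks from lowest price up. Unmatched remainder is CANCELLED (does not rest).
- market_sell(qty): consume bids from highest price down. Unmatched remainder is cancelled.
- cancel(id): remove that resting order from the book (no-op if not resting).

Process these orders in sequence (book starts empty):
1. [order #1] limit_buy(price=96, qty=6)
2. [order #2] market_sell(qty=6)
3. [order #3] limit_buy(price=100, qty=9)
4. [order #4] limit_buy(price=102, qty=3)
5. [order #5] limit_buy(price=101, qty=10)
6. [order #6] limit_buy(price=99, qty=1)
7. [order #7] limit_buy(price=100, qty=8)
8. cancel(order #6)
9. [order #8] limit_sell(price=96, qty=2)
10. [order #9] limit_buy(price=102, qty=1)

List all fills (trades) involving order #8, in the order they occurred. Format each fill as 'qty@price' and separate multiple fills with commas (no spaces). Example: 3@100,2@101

After op 1 [order #1] limit_buy(price=96, qty=6): fills=none; bids=[#1:6@96] asks=[-]
After op 2 [order #2] market_sell(qty=6): fills=#1x#2:6@96; bids=[-] asks=[-]
After op 3 [order #3] limit_buy(price=100, qty=9): fills=none; bids=[#3:9@100] asks=[-]
After op 4 [order #4] limit_buy(price=102, qty=3): fills=none; bids=[#4:3@102 #3:9@100] asks=[-]
After op 5 [order #5] limit_buy(price=101, qty=10): fills=none; bids=[#4:3@102 #5:10@101 #3:9@100] asks=[-]
After op 6 [order #6] limit_buy(price=99, qty=1): fills=none; bids=[#4:3@102 #5:10@101 #3:9@100 #6:1@99] asks=[-]
After op 7 [order #7] limit_buy(price=100, qty=8): fills=none; bids=[#4:3@102 #5:10@101 #3:9@100 #7:8@100 #6:1@99] asks=[-]
After op 8 cancel(order #6): fills=none; bids=[#4:3@102 #5:10@101 #3:9@100 #7:8@100] asks=[-]
After op 9 [order #8] limit_sell(price=96, qty=2): fills=#4x#8:2@102; bids=[#4:1@102 #5:10@101 #3:9@100 #7:8@100] asks=[-]
After op 10 [order #9] limit_buy(price=102, qty=1): fills=none; bids=[#4:1@102 #9:1@102 #5:10@101 #3:9@100 #7:8@100] asks=[-]

Answer: 2@102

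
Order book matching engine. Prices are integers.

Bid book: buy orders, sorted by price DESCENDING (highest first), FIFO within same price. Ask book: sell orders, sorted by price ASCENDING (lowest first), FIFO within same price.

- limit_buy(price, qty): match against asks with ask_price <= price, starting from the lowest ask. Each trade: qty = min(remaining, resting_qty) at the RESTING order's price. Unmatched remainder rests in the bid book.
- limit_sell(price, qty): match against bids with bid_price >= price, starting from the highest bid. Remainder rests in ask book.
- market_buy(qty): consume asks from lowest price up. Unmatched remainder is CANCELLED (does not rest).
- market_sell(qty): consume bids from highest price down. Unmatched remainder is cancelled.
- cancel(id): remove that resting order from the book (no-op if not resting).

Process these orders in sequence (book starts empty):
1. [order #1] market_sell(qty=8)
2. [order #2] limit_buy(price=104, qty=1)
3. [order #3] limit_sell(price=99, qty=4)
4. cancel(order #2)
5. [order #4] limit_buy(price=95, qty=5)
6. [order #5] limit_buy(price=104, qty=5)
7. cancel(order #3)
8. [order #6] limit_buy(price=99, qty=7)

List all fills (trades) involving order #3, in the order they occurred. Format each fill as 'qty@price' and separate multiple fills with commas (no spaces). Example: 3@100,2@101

After op 1 [order #1] market_sell(qty=8): fills=none; bids=[-] asks=[-]
After op 2 [order #2] limit_buy(price=104, qty=1): fills=none; bids=[#2:1@104] asks=[-]
After op 3 [order #3] limit_sell(price=99, qty=4): fills=#2x#3:1@104; bids=[-] asks=[#3:3@99]
After op 4 cancel(order #2): fills=none; bids=[-] asks=[#3:3@99]
After op 5 [order #4] limit_buy(price=95, qty=5): fills=none; bids=[#4:5@95] asks=[#3:3@99]
After op 6 [order #5] limit_buy(price=104, qty=5): fills=#5x#3:3@99; bids=[#5:2@104 #4:5@95] asks=[-]
After op 7 cancel(order #3): fills=none; bids=[#5:2@104 #4:5@95] asks=[-]
After op 8 [order #6] limit_buy(price=99, qty=7): fills=none; bids=[#5:2@104 #6:7@99 #4:5@95] asks=[-]

Answer: 1@104,3@99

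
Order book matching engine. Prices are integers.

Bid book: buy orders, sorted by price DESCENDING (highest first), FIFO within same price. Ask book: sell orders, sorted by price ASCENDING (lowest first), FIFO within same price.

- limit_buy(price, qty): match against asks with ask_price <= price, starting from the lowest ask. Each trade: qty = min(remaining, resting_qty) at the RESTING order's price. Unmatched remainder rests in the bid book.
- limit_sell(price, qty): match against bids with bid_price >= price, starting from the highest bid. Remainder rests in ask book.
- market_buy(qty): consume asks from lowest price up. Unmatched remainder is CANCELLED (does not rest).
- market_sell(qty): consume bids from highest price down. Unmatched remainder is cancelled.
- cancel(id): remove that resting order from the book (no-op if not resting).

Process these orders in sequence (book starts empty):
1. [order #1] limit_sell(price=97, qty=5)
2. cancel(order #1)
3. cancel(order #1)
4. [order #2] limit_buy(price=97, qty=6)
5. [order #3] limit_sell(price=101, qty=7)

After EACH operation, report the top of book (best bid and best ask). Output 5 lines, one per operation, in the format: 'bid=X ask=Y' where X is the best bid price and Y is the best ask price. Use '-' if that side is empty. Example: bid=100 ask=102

Answer: bid=- ask=97
bid=- ask=-
bid=- ask=-
bid=97 ask=-
bid=97 ask=101

Derivation:
After op 1 [order #1] limit_sell(price=97, qty=5): fills=none; bids=[-] asks=[#1:5@97]
After op 2 cancel(order #1): fills=none; bids=[-] asks=[-]
After op 3 cancel(order #1): fills=none; bids=[-] asks=[-]
After op 4 [order #2] limit_buy(price=97, qty=6): fills=none; bids=[#2:6@97] asks=[-]
After op 5 [order #3] limit_sell(price=101, qty=7): fills=none; bids=[#2:6@97] asks=[#3:7@101]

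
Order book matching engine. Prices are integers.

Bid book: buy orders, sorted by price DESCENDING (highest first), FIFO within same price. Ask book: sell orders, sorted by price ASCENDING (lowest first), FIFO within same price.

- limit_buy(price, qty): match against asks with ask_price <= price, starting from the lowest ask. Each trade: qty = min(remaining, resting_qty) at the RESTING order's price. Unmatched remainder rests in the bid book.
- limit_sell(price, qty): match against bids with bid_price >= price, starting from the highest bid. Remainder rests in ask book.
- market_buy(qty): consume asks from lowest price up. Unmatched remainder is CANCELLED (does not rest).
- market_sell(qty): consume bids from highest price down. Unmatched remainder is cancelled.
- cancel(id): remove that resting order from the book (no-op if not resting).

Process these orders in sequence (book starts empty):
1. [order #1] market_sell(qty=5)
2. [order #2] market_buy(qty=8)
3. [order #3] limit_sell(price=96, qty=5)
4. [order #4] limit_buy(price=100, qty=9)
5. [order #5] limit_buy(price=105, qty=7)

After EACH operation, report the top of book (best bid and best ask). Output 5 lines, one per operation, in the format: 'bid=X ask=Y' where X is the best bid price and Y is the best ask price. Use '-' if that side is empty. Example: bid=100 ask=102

After op 1 [order #1] market_sell(qty=5): fills=none; bids=[-] asks=[-]
After op 2 [order #2] market_buy(qty=8): fills=none; bids=[-] asks=[-]
After op 3 [order #3] limit_sell(price=96, qty=5): fills=none; bids=[-] asks=[#3:5@96]
After op 4 [order #4] limit_buy(price=100, qty=9): fills=#4x#3:5@96; bids=[#4:4@100] asks=[-]
After op 5 [order #5] limit_buy(price=105, qty=7): fills=none; bids=[#5:7@105 #4:4@100] asks=[-]

Answer: bid=- ask=-
bid=- ask=-
bid=- ask=96
bid=100 ask=-
bid=105 ask=-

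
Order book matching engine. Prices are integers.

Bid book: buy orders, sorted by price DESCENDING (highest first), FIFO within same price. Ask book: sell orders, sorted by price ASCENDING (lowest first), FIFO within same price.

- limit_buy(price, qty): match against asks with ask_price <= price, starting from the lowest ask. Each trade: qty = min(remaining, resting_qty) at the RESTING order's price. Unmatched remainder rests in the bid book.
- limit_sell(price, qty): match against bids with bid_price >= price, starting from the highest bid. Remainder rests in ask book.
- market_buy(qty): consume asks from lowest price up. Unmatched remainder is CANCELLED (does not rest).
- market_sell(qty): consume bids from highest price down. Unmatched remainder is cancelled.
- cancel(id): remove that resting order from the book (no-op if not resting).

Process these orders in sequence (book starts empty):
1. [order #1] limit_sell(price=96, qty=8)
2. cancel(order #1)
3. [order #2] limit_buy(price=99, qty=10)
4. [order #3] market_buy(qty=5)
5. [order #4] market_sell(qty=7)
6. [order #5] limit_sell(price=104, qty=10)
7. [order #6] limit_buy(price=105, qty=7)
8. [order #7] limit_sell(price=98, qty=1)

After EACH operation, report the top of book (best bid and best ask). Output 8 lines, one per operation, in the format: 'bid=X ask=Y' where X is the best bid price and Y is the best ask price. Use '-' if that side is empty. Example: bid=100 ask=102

After op 1 [order #1] limit_sell(price=96, qty=8): fills=none; bids=[-] asks=[#1:8@96]
After op 2 cancel(order #1): fills=none; bids=[-] asks=[-]
After op 3 [order #2] limit_buy(price=99, qty=10): fills=none; bids=[#2:10@99] asks=[-]
After op 4 [order #3] market_buy(qty=5): fills=none; bids=[#2:10@99] asks=[-]
After op 5 [order #4] market_sell(qty=7): fills=#2x#4:7@99; bids=[#2:3@99] asks=[-]
After op 6 [order #5] limit_sell(price=104, qty=10): fills=none; bids=[#2:3@99] asks=[#5:10@104]
After op 7 [order #6] limit_buy(price=105, qty=7): fills=#6x#5:7@104; bids=[#2:3@99] asks=[#5:3@104]
After op 8 [order #7] limit_sell(price=98, qty=1): fills=#2x#7:1@99; bids=[#2:2@99] asks=[#5:3@104]

Answer: bid=- ask=96
bid=- ask=-
bid=99 ask=-
bid=99 ask=-
bid=99 ask=-
bid=99 ask=104
bid=99 ask=104
bid=99 ask=104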